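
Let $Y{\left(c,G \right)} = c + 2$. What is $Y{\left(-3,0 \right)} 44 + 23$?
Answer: $-21$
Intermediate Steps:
$Y{\left(c,G \right)} = 2 + c$
$Y{\left(-3,0 \right)} 44 + 23 = \left(2 - 3\right) 44 + 23 = \left(-1\right) 44 + 23 = -44 + 23 = -21$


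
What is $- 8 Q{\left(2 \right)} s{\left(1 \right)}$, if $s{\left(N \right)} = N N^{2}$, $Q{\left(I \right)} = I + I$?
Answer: $-32$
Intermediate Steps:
$Q{\left(I \right)} = 2 I$
$s{\left(N \right)} = N^{3}$
$- 8 Q{\left(2 \right)} s{\left(1 \right)} = - 8 \cdot 2 \cdot 2 \cdot 1^{3} = \left(-8\right) 4 \cdot 1 = \left(-32\right) 1 = -32$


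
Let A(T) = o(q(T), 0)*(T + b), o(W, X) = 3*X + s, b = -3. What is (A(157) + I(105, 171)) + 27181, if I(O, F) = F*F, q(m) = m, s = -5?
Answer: 55652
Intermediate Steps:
o(W, X) = -5 + 3*X (o(W, X) = 3*X - 5 = -5 + 3*X)
I(O, F) = F**2
A(T) = 15 - 5*T (A(T) = (-5 + 3*0)*(T - 3) = (-5 + 0)*(-3 + T) = -5*(-3 + T) = 15 - 5*T)
(A(157) + I(105, 171)) + 27181 = ((15 - 5*157) + 171**2) + 27181 = ((15 - 785) + 29241) + 27181 = (-770 + 29241) + 27181 = 28471 + 27181 = 55652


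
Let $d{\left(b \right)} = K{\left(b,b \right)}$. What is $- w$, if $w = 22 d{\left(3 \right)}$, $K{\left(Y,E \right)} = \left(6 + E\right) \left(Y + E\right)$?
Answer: $-1188$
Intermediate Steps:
$K{\left(Y,E \right)} = \left(6 + E\right) \left(E + Y\right)$
$d{\left(b \right)} = 2 b^{2} + 12 b$ ($d{\left(b \right)} = b^{2} + 6 b + 6 b + b b = b^{2} + 6 b + 6 b + b^{2} = 2 b^{2} + 12 b$)
$w = 1188$ ($w = 22 \cdot 2 \cdot 3 \left(6 + 3\right) = 22 \cdot 2 \cdot 3 \cdot 9 = 22 \cdot 54 = 1188$)
$- w = \left(-1\right) 1188 = -1188$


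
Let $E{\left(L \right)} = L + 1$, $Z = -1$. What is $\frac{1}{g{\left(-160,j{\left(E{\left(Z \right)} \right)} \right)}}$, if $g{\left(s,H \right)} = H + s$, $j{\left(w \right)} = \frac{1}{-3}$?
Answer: $- \frac{3}{481} \approx -0.006237$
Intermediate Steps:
$E{\left(L \right)} = 1 + L$
$j{\left(w \right)} = - \frac{1}{3}$
$\frac{1}{g{\left(-160,j{\left(E{\left(Z \right)} \right)} \right)}} = \frac{1}{- \frac{1}{3} - 160} = \frac{1}{- \frac{481}{3}} = - \frac{3}{481}$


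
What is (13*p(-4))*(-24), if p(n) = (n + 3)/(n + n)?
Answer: -39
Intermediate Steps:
p(n) = (3 + n)/(2*n) (p(n) = (3 + n)/((2*n)) = (3 + n)*(1/(2*n)) = (3 + n)/(2*n))
(13*p(-4))*(-24) = (13*((½)*(3 - 4)/(-4)))*(-24) = (13*((½)*(-¼)*(-1)))*(-24) = (13*(⅛))*(-24) = (13/8)*(-24) = -39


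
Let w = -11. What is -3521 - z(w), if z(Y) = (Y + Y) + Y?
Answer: -3488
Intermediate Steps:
z(Y) = 3*Y (z(Y) = 2*Y + Y = 3*Y)
-3521 - z(w) = -3521 - 3*(-11) = -3521 - 1*(-33) = -3521 + 33 = -3488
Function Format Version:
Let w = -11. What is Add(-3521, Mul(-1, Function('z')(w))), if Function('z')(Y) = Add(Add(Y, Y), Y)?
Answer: -3488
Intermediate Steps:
Function('z')(Y) = Mul(3, Y) (Function('z')(Y) = Add(Mul(2, Y), Y) = Mul(3, Y))
Add(-3521, Mul(-1, Function('z')(w))) = Add(-3521, Mul(-1, Mul(3, -11))) = Add(-3521, Mul(-1, -33)) = Add(-3521, 33) = -3488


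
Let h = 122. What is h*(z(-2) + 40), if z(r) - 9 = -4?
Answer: 5490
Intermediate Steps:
z(r) = 5 (z(r) = 9 - 4 = 5)
h*(z(-2) + 40) = 122*(5 + 40) = 122*45 = 5490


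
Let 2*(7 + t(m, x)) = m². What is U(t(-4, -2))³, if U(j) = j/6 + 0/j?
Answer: 1/216 ≈ 0.0046296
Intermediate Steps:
t(m, x) = -7 + m²/2
U(j) = j/6 (U(j) = j*(⅙) + 0 = j/6 + 0 = j/6)
U(t(-4, -2))³ = ((-7 + (½)*(-4)²)/6)³ = ((-7 + (½)*16)/6)³ = ((-7 + 8)/6)³ = ((⅙)*1)³ = (⅙)³ = 1/216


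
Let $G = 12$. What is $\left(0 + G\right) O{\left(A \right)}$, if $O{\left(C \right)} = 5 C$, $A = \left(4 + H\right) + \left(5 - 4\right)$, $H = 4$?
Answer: $540$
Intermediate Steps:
$A = 9$ ($A = \left(4 + 4\right) + \left(5 - 4\right) = 8 + 1 = 9$)
$\left(0 + G\right) O{\left(A \right)} = \left(0 + 12\right) 5 \cdot 9 = 12 \cdot 45 = 540$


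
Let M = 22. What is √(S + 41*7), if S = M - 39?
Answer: 3*√30 ≈ 16.432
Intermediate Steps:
S = -17 (S = 22 - 39 = -17)
√(S + 41*7) = √(-17 + 41*7) = √(-17 + 287) = √270 = 3*√30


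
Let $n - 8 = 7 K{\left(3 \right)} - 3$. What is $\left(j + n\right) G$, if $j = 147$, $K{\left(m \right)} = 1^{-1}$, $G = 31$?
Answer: $4929$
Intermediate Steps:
$K{\left(m \right)} = 1$
$n = 12$ ($n = 8 + \left(7 \cdot 1 - 3\right) = 8 + \left(7 - 3\right) = 8 + 4 = 12$)
$\left(j + n\right) G = \left(147 + 12\right) 31 = 159 \cdot 31 = 4929$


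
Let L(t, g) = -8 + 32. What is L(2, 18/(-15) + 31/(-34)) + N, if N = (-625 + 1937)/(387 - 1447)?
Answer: 6032/265 ≈ 22.762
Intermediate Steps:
N = -328/265 (N = 1312/(-1060) = 1312*(-1/1060) = -328/265 ≈ -1.2377)
L(t, g) = 24
L(2, 18/(-15) + 31/(-34)) + N = 24 - 328/265 = 6032/265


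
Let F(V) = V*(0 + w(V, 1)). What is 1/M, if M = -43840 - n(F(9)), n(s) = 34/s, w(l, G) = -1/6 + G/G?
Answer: -15/657668 ≈ -2.2808e-5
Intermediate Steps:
w(l, G) = ⅚ (w(l, G) = -1*⅙ + 1 = -⅙ + 1 = ⅚)
F(V) = 5*V/6 (F(V) = V*(0 + ⅚) = V*(⅚) = 5*V/6)
M = -657668/15 (M = -43840 - 34/((⅚)*9) = -43840 - 34/15/2 = -43840 - 34*2/15 = -43840 - 1*68/15 = -43840 - 68/15 = -657668/15 ≈ -43845.)
1/M = 1/(-657668/15) = -15/657668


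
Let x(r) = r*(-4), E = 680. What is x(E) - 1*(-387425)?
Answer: 384705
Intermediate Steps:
x(r) = -4*r
x(E) - 1*(-387425) = -4*680 - 1*(-387425) = -2720 + 387425 = 384705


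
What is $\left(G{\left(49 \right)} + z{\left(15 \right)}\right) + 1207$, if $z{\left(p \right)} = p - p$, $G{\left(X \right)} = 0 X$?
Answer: $1207$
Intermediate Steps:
$G{\left(X \right)} = 0$
$z{\left(p \right)} = 0$
$\left(G{\left(49 \right)} + z{\left(15 \right)}\right) + 1207 = \left(0 + 0\right) + 1207 = 0 + 1207 = 1207$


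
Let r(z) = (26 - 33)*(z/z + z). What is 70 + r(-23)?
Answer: 224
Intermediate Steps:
r(z) = -7 - 7*z (r(z) = -7*(1 + z) = -7 - 7*z)
70 + r(-23) = 70 + (-7 - 7*(-23)) = 70 + (-7 + 161) = 70 + 154 = 224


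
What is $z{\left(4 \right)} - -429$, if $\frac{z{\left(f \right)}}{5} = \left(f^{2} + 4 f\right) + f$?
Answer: $609$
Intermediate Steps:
$z{\left(f \right)} = 5 f^{2} + 25 f$ ($z{\left(f \right)} = 5 \left(\left(f^{2} + 4 f\right) + f\right) = 5 \left(f^{2} + 5 f\right) = 5 f^{2} + 25 f$)
$z{\left(4 \right)} - -429 = 5 \cdot 4 \left(5 + 4\right) - -429 = 5 \cdot 4 \cdot 9 + 429 = 180 + 429 = 609$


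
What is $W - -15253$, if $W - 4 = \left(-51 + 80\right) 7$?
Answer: $15460$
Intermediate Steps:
$W = 207$ ($W = 4 + \left(-51 + 80\right) 7 = 4 + 29 \cdot 7 = 4 + 203 = 207$)
$W - -15253 = 207 - -15253 = 207 + \left(\left(-2507 + \left(-5057 + 6267\right)\right) + 16550\right) = 207 + \left(\left(-2507 + 1210\right) + 16550\right) = 207 + \left(-1297 + 16550\right) = 207 + 15253 = 15460$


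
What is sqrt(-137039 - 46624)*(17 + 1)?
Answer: 54*I*sqrt(20407) ≈ 7714.1*I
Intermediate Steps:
sqrt(-137039 - 46624)*(17 + 1) = sqrt(-183663)*18 = (3*I*sqrt(20407))*18 = 54*I*sqrt(20407)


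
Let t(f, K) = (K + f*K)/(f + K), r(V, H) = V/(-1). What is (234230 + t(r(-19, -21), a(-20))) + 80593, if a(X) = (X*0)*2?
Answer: 314823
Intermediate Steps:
r(V, H) = -V (r(V, H) = V*(-1) = -V)
a(X) = 0 (a(X) = 0*2 = 0)
t(f, K) = (K + K*f)/(K + f)
(234230 + t(r(-19, -21), a(-20))) + 80593 = (234230 + 0*(1 - 1*(-19))/(0 - 1*(-19))) + 80593 = (234230 + 0*(1 + 19)/(0 + 19)) + 80593 = (234230 + 0*20/19) + 80593 = (234230 + 0*(1/19)*20) + 80593 = (234230 + 0) + 80593 = 234230 + 80593 = 314823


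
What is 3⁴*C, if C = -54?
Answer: -4374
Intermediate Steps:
3⁴*C = 3⁴*(-54) = 81*(-54) = -4374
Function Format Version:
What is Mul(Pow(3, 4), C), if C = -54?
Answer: -4374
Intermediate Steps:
Mul(Pow(3, 4), C) = Mul(Pow(3, 4), -54) = Mul(81, -54) = -4374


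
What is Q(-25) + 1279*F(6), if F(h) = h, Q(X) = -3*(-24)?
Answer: 7746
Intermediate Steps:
Q(X) = 72
Q(-25) + 1279*F(6) = 72 + 1279*6 = 72 + 7674 = 7746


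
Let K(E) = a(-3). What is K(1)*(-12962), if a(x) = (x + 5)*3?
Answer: -77772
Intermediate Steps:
a(x) = 15 + 3*x (a(x) = (5 + x)*3 = 15 + 3*x)
K(E) = 6 (K(E) = 15 + 3*(-3) = 15 - 9 = 6)
K(1)*(-12962) = 6*(-12962) = -77772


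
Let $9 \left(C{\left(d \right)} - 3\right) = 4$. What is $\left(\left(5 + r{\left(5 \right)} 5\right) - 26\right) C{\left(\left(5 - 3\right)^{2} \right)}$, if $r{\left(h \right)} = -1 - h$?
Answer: $- \frac{527}{3} \approx -175.67$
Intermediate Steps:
$C{\left(d \right)} = \frac{31}{9}$ ($C{\left(d \right)} = 3 + \frac{1}{9} \cdot 4 = 3 + \frac{4}{9} = \frac{31}{9}$)
$\left(\left(5 + r{\left(5 \right)} 5\right) - 26\right) C{\left(\left(5 - 3\right)^{2} \right)} = \left(\left(5 + \left(-1 - 5\right) 5\right) - 26\right) \frac{31}{9} = \left(\left(5 - 30\right) - 26\right) \frac{31}{9} = \left(-25 - 26\right) \frac{31}{9} = \left(-51\right) \frac{31}{9} = - \frac{527}{3}$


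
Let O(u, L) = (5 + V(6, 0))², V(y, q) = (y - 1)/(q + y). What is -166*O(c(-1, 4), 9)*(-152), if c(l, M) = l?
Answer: 7727300/9 ≈ 8.5859e+5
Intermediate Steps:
V(y, q) = (-1 + y)/(q + y)
O(u, L) = 1225/36 (O(u, L) = (5 + (-1 + 6)/(0 + 6))² = (5 + 5/6)² = (5 + (⅙)*5)² = (5 + ⅚)² = (35/6)² = 1225/36)
-166*O(c(-1, 4), 9)*(-152) = -166*1225/36*(-152) = -101675/18*(-152) = 7727300/9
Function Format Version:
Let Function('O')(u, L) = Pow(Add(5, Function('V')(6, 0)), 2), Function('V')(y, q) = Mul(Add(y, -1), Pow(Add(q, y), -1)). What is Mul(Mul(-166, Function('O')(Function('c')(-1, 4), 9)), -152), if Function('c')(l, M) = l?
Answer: Rational(7727300, 9) ≈ 8.5859e+5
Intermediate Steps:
Function('V')(y, q) = Mul(Pow(Add(q, y), -1), Add(-1, y)) (Function('V')(y, q) = Mul(Add(-1, y), Pow(Add(q, y), -1)) = Mul(Pow(Add(q, y), -1), Add(-1, y)))
Function('O')(u, L) = Rational(1225, 36) (Function('O')(u, L) = Pow(Add(5, Mul(Pow(Add(0, 6), -1), Add(-1, 6))), 2) = Pow(Add(5, Mul(Pow(6, -1), 5)), 2) = Pow(Add(5, Mul(Rational(1, 6), 5)), 2) = Pow(Add(5, Rational(5, 6)), 2) = Pow(Rational(35, 6), 2) = Rational(1225, 36))
Mul(Mul(-166, Function('O')(Function('c')(-1, 4), 9)), -152) = Mul(Mul(-166, Rational(1225, 36)), -152) = Mul(Rational(-101675, 18), -152) = Rational(7727300, 9)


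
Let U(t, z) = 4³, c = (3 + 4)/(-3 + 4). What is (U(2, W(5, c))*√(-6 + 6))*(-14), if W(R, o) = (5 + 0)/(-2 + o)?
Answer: 0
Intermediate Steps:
c = 7 (c = 7/1 = 7*1 = 7)
W(R, o) = 5/(-2 + o)
U(t, z) = 64
(U(2, W(5, c))*√(-6 + 6))*(-14) = (64*√(-6 + 6))*(-14) = (64*√0)*(-14) = (64*0)*(-14) = 0*(-14) = 0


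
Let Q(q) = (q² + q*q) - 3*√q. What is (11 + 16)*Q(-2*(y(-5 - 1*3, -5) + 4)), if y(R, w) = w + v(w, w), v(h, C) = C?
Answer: 7776 - 162*√3 ≈ 7495.4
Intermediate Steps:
y(R, w) = 2*w (y(R, w) = w + w = 2*w)
Q(q) = -3*√q + 2*q² (Q(q) = (q² + q²) - 3*√q = 2*q² - 3*√q = -3*√q + 2*q²)
(11 + 16)*Q(-2*(y(-5 - 1*3, -5) + 4)) = (11 + 16)*(-3*2*√3 + 2*(-2*(2*(-5) + 4))²) = 27*(-3*2*√3 + 2*(-2*(-10 + 4))²) = 27*(-3*2*√3 + 2*(-2*(-6))²) = 27*(-6*√3 + 2*12²) = 27*(-6*√3 + 2*144) = 27*(-6*√3 + 288) = 27*(288 - 6*√3) = 7776 - 162*√3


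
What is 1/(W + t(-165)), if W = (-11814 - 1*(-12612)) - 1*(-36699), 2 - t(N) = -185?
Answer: 1/37684 ≈ 2.6536e-5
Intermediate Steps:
t(N) = 187 (t(N) = 2 - 1*(-185) = 2 + 185 = 187)
W = 37497 (W = (-11814 + 12612) + 36699 = 798 + 36699 = 37497)
1/(W + t(-165)) = 1/(37497 + 187) = 1/37684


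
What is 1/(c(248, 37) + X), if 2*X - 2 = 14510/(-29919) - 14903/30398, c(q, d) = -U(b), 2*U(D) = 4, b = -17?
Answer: -1818955524/2705913361 ≈ -0.67221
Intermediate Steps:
U(D) = 2 (U(D) = (1/2)*4 = 2)
c(q, d) = -2 (c(q, d) = -1*2 = -2)
X = 931997687/1818955524 (X = 1 + (14510/(-29919) - 14903/30398)/2 = 1 + (14510*(-1/29919) - 14903*1/30398)/2 = 1 + (-14510/29919 - 14903/30398)/2 = 1 + (1/2)*(-886957837/909477762) = 1 - 886957837/1818955524 = 931997687/1818955524 ≈ 0.51238)
1/(c(248, 37) + X) = 1/(-2 + 931997687/1818955524) = 1/(-2705913361/1818955524) = -1818955524/2705913361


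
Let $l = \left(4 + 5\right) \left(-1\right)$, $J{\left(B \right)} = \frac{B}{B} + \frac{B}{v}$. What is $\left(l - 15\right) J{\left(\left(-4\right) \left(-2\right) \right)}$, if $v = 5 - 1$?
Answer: $-72$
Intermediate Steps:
$v = 4$
$J{\left(B \right)} = 1 + \frac{B}{4}$ ($J{\left(B \right)} = \frac{B}{B} + \frac{B}{4} = 1 + B \frac{1}{4} = 1 + \frac{B}{4}$)
$l = -9$ ($l = 9 \left(-1\right) = -9$)
$\left(l - 15\right) J{\left(\left(-4\right) \left(-2\right) \right)} = \left(-9 - 15\right) \left(1 + \frac{\left(-4\right) \left(-2\right)}{4}\right) = - 24 \left(1 + \frac{1}{4} \cdot 8\right) = - 24 \left(1 + 2\right) = \left(-24\right) 3 = -72$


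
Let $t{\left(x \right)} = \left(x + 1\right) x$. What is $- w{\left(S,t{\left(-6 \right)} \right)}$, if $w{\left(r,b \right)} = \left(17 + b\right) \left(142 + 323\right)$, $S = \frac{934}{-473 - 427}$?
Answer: $-21855$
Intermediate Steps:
$t{\left(x \right)} = x \left(1 + x\right)$ ($t{\left(x \right)} = \left(1 + x\right) x = x \left(1 + x\right)$)
$S = - \frac{467}{450}$ ($S = \frac{934}{-473 - 427} = \frac{934}{-900} = 934 \left(- \frac{1}{900}\right) = - \frac{467}{450} \approx -1.0378$)
$w{\left(r,b \right)} = 7905 + 465 b$ ($w{\left(r,b \right)} = \left(17 + b\right) 465 = 7905 + 465 b$)
$- w{\left(S,t{\left(-6 \right)} \right)} = - (7905 + 465 \left(- 6 \left(1 - 6\right)\right)) = - (7905 + 465 \left(\left(-6\right) \left(-5\right)\right)) = - (7905 + 465 \cdot 30) = - (7905 + 13950) = \left(-1\right) 21855 = -21855$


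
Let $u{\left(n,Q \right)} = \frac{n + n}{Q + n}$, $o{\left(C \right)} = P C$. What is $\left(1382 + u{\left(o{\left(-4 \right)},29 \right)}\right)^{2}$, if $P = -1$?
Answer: $\frac{2080636996}{1089} \approx 1.9106 \cdot 10^{6}$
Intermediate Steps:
$o{\left(C \right)} = - C$
$u{\left(n,Q \right)} = \frac{2 n}{Q + n}$
$\left(1382 + u{\left(o{\left(-4 \right)},29 \right)}\right)^{2} = \left(1382 + \frac{2 \left(\left(-1\right) \left(-4\right)\right)}{29 - -4}\right)^{2} = \left(1382 + 2 \cdot 4 \frac{1}{29 + 4}\right)^{2} = \left(1382 + 2 \cdot 4 \cdot \frac{1}{33}\right)^{2} = \left(1382 + \frac{8}{33}\right)^{2} = \left(\frac{45614}{33}\right)^{2} = \frac{2080636996}{1089}$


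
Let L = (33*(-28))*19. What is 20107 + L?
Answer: 2551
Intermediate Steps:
L = -17556 (L = -924*19 = -17556)
20107 + L = 20107 - 17556 = 2551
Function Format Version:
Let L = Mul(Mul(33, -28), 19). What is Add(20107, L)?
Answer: 2551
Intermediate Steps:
L = -17556 (L = Mul(-924, 19) = -17556)
Add(20107, L) = Add(20107, -17556) = 2551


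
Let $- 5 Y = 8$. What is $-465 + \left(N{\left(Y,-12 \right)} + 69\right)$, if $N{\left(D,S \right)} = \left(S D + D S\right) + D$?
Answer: $- \frac{1796}{5} \approx -359.2$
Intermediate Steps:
$Y = - \frac{8}{5}$ ($Y = \left(- \frac{1}{5}\right) 8 = - \frac{8}{5} \approx -1.6$)
$N{\left(D,S \right)} = D + 2 D S$ ($N{\left(D,S \right)} = \left(D S + D S\right) + D = 2 D S + D = D + 2 D S$)
$-465 + \left(N{\left(Y,-12 \right)} + 69\right) = -465 + \left(- \frac{8 \left(1 + 2 \left(-12\right)\right)}{5} + 69\right) = -465 + \left(- \frac{8 \left(1 - 24\right)}{5} + 69\right) = -465 + \left(\left(- \frac{8}{5}\right) \left(-23\right) + 69\right) = -465 + \left(\frac{184}{5} + 69\right) = -465 + \frac{529}{5} = - \frac{1796}{5}$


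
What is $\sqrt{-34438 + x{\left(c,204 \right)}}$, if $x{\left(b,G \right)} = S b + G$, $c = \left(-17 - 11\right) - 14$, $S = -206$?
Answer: $i \sqrt{25582} \approx 159.94 i$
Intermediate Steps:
$c = -42$ ($c = -28 - 14 = -42$)
$x{\left(b,G \right)} = G - 206 b$ ($x{\left(b,G \right)} = - 206 b + G = G - 206 b$)
$\sqrt{-34438 + x{\left(c,204 \right)}} = \sqrt{-34438 + \left(204 - -8652\right)} = \sqrt{-34438 + \left(204 + 8652\right)} = \sqrt{-34438 + 8856} = \sqrt{-25582} = i \sqrt{25582}$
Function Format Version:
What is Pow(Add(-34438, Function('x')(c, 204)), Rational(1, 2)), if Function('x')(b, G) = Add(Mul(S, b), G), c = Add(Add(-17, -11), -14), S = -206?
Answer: Mul(I, Pow(25582, Rational(1, 2))) ≈ Mul(159.94, I)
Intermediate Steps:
c = -42 (c = Add(-28, -14) = -42)
Function('x')(b, G) = Add(G, Mul(-206, b)) (Function('x')(b, G) = Add(Mul(-206, b), G) = Add(G, Mul(-206, b)))
Pow(Add(-34438, Function('x')(c, 204)), Rational(1, 2)) = Pow(Add(-34438, Add(204, Mul(-206, -42))), Rational(1, 2)) = Pow(Add(-34438, Add(204, 8652)), Rational(1, 2)) = Pow(Add(-34438, 8856), Rational(1, 2)) = Pow(-25582, Rational(1, 2)) = Mul(I, Pow(25582, Rational(1, 2)))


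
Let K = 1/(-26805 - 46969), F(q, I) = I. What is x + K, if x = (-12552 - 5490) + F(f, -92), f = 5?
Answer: -1337817717/73774 ≈ -18134.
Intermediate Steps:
K = -1/73774 (K = 1/(-73774) = -1/73774 ≈ -1.3555e-5)
x = -18134 (x = (-12552 - 5490) - 92 = -18042 - 92 = -18134)
x + K = -18134 - 1/73774 = -1337817717/73774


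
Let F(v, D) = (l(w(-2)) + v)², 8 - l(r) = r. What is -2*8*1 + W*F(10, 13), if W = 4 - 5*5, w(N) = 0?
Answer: -6820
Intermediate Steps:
l(r) = 8 - r
F(v, D) = (8 + v)² (F(v, D) = ((8 - 1*0) + v)² = ((8 + 0) + v)² = (8 + v)²)
W = -21 (W = 4 - 25 = -21)
-2*8*1 + W*F(10, 13) = -2*8*1 - 21*(8 + 10)² = -16*1 - 21*18² = -16 - 21*324 = -16 - 6804 = -6820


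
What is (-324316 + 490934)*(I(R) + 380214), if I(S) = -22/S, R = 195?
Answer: 12353343103544/195 ≈ 6.3351e+10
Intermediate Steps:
(-324316 + 490934)*(I(R) + 380214) = (-324316 + 490934)*(-22/195 + 380214) = 166618*(-22*1/195 + 380214) = 166618*(-22/195 + 380214) = 166618*(74141708/195) = 12353343103544/195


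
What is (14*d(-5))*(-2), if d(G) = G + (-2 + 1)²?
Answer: 112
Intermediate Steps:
d(G) = 1 + G (d(G) = G + (-1)² = G + 1 = 1 + G)
(14*d(-5))*(-2) = (14*(1 - 5))*(-2) = (14*(-4))*(-2) = -56*(-2) = 112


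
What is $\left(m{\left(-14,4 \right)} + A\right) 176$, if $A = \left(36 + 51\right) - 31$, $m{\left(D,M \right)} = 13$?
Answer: $12144$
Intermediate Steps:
$A = 56$ ($A = 87 - 31 = 56$)
$\left(m{\left(-14,4 \right)} + A\right) 176 = \left(13 + 56\right) 176 = 69 \cdot 176 = 12144$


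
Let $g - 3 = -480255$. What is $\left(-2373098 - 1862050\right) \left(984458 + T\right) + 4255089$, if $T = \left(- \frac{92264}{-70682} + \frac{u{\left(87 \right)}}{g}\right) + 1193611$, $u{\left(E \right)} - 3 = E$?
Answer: $- \frac{13046891643519044057049}{1414382161} \approx -9.2244 \cdot 10^{12}$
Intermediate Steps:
$g = -480252$ ($g = 3 - 480255 = -480252$)
$u{\left(E \right)} = 3 + E$
$T = \frac{3376447903114171}{2828764322}$ ($T = \left(- \frac{92264}{-70682} + \frac{3 + 87}{-480252}\right) + 1193611 = \left(\left(-92264\right) \left(- \frac{1}{70682}\right) + 90 \left(- \frac{1}{480252}\right)\right) + 1193611 = \left(\frac{46132}{35341} - \frac{15}{80042}\right) + 1193611 = \frac{3691967429}{2828764322} + 1193611 = \frac{3376447903114171}{2828764322} \approx 1.1936 \cdot 10^{6}$)
$\left(-2373098 - 1862050\right) \left(984458 + T\right) + 4255089 = \left(-2373098 - 1862050\right) \left(984458 + \frac{3376447903114171}{2828764322}\right) + 4255089 = \left(-4235148\right) \frac{6161247570021647}{2828764322} + 4255089 = - \frac{13046897661841019124378}{1414382161} + 4255089 = - \frac{13046891643519044057049}{1414382161}$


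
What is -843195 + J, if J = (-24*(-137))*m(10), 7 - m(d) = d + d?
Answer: -885939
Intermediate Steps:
m(d) = 7 - 2*d (m(d) = 7 - (d + d) = 7 - 2*d)
J = -42744 (J = (-24*(-137))*(7 - 2*10) = 3288*(7 - 20) = 3288*(-13) = -42744)
-843195 + J = -843195 - 42744 = -885939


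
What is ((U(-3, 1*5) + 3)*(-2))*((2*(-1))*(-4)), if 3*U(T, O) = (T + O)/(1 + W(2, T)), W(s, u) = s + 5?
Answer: -148/3 ≈ -49.333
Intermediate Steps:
W(s, u) = 5 + s
U(T, O) = O/24 + T/24 (U(T, O) = ((T + O)/(1 + (5 + 2)))/3 = ((O + T)/(1 + 7))/3 = ((O + T)/8)/3 = ((O + T)*(⅛))/3 = (O/8 + T/8)/3 = O/24 + T/24)
((U(-3, 1*5) + 3)*(-2))*((2*(-1))*(-4)) = ((((1*5)/24 + (1/24)*(-3)) + 3)*(-2))*((2*(-1))*(-4)) = ((((1/24)*5 - ⅛) + 3)*(-2))*(-2*(-4)) = (((5/24 - ⅛) + 3)*(-2))*8 = ((1/12 + 3)*(-2))*8 = ((37/12)*(-2))*8 = -37/6*8 = -148/3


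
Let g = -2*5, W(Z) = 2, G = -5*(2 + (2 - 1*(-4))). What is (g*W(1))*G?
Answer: 800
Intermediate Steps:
G = -40 (G = -5*(2 + (2 + 4)) = -5*(2 + 6) = -5*8 = -40)
g = -10
(g*W(1))*G = -10*2*(-40) = -20*(-40) = 800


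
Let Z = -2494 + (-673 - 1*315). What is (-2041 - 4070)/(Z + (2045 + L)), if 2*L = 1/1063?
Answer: 12991986/3055061 ≈ 4.2526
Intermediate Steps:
L = 1/2126 (L = (½)/1063 = (½)*(1/1063) = 1/2126 ≈ 0.00047037)
Z = -3482 (Z = -2494 + (-673 - 315) = -2494 - 988 = -3482)
(-2041 - 4070)/(Z + (2045 + L)) = (-2041 - 4070)/(-3482 + (2045 + 1/2126)) = -6111/(-3482 + 4347671/2126) = -6111/(-3055061/2126) = -6111*(-2126/3055061) = 12991986/3055061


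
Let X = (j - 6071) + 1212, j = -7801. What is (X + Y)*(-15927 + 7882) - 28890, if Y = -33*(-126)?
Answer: 68369700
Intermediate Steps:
X = -12660 (X = (-7801 - 6071) + 1212 = -13872 + 1212 = -12660)
Y = 4158
(X + Y)*(-15927 + 7882) - 28890 = (-12660 + 4158)*(-15927 + 7882) - 28890 = -8502*(-8045) - 28890 = 68398590 - 28890 = 68369700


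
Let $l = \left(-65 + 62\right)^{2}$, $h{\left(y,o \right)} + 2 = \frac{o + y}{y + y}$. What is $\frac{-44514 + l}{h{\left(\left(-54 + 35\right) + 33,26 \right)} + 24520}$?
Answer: $- \frac{103845}{57212} \approx -1.8151$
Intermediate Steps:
$h{\left(y,o \right)} = -2 + \frac{o + y}{2 y}$ ($h{\left(y,o \right)} = -2 + \frac{o + y}{y + y} = -2 + \frac{o + y}{2 y}$)
$l = 9$ ($l = \left(-3\right)^{2} = 9$)
$\frac{-44514 + l}{h{\left(\left(-54 + 35\right) + 33,26 \right)} + 24520} = \frac{-44514 + 9}{\frac{26 - 3 \left(\left(-54 + 35\right) + 33\right)}{2 \left(\left(-54 + 35\right) + 33\right)} + 24520} = - \frac{44505}{\frac{26 - 3 \left(-19 + 33\right)}{2 \left(-19 + 33\right)} + 24520} = - \frac{44505}{\frac{26 - 42}{2 \cdot 14} + 24520} = - \frac{44505}{\frac{1}{2} \cdot \frac{1}{14} \left(26 - 42\right) + 24520} = - \frac{44505}{\frac{1}{2} \cdot \frac{1}{14} \left(-16\right) + 24520} = - \frac{44505}{- \frac{4}{7} + 24520} = - \frac{44505}{\frac{171636}{7}} = \left(-44505\right) \frac{7}{171636} = - \frac{103845}{57212}$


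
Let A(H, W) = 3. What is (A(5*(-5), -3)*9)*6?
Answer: 162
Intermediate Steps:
(A(5*(-5), -3)*9)*6 = (3*9)*6 = 27*6 = 162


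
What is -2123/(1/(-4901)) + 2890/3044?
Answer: 15836142051/1522 ≈ 1.0405e+7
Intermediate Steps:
-2123/(1/(-4901)) + 2890/3044 = -2123/(-1/4901) + 2890*(1/3044) = -2123*(-4901) + 1445/1522 = 10404823 + 1445/1522 = 15836142051/1522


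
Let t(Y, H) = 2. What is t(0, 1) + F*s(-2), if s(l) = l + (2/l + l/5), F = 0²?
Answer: 2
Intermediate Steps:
F = 0
s(l) = 2/l + 6*l/5 (s(l) = l + (2/l + l*(⅕)) = l + (2/l + l/5) = 2/l + 6*l/5)
t(0, 1) + F*s(-2) = 2 + 0*(2/(-2) + (6/5)*(-2)) = 2 + 0*(2*(-½) - 12/5) = 2 + 0*(-1 - 12/5) = 2 + 0*(-17/5) = 2 + 0 = 2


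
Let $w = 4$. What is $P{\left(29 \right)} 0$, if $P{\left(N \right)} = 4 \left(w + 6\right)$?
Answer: $0$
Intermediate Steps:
$P{\left(N \right)} = 40$ ($P{\left(N \right)} = 4 \left(4 + 6\right) = 4 \cdot 10 = 40$)
$P{\left(29 \right)} 0 = 40 \cdot 0 = 0$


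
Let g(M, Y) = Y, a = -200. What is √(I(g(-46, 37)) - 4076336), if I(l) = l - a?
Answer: I*√4076099 ≈ 2018.9*I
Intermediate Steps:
I(l) = 200 + l (I(l) = l - 1*(-200) = l + 200 = 200 + l)
√(I(g(-46, 37)) - 4076336) = √((200 + 37) - 4076336) = √(237 - 4076336) = √(-4076099) = I*√4076099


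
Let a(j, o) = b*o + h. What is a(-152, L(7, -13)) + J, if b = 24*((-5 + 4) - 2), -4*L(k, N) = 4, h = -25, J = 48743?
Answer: 48790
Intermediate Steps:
L(k, N) = -1 (L(k, N) = -¼*4 = -1)
b = -72 (b = 24*(-1 - 2) = 24*(-3) = -72)
a(j, o) = -25 - 72*o (a(j, o) = -72*o - 25 = -25 - 72*o)
a(-152, L(7, -13)) + J = (-25 - 72*(-1)) + 48743 = (-25 + 72) + 48743 = 47 + 48743 = 48790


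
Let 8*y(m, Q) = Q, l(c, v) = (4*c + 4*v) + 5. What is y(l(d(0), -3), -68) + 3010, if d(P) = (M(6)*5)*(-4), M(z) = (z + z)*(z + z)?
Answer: 6003/2 ≈ 3001.5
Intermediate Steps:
M(z) = 4*z² (M(z) = (2*z)*(2*z) = 4*z²)
d(P) = -2880 (d(P) = ((4*6²)*5)*(-4) = ((4*36)*5)*(-4) = (144*5)*(-4) = 720*(-4) = -2880)
l(c, v) = 5 + 4*c + 4*v
y(m, Q) = Q/8
y(l(d(0), -3), -68) + 3010 = (⅛)*(-68) + 3010 = -17/2 + 3010 = 6003/2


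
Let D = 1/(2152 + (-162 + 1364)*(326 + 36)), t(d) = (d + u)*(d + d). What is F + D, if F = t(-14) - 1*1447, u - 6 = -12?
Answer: -387863811/437276 ≈ -887.00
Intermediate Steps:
u = -6 (u = 6 - 12 = -6)
t(d) = 2*d*(-6 + d) (t(d) = (d - 6)*(d + d) = (-6 + d)*(2*d) = 2*d*(-6 + d))
F = -887 (F = 2*(-14)*(-6 - 14) - 1*1447 = 2*(-14)*(-20) - 1447 = 560 - 1447 = -887)
D = 1/437276 (D = 1/(2152 + 1202*362) = 1/(2152 + 435124) = 1/437276 ≈ 2.2869e-6)
F + D = -887 + 1/437276 = -387863811/437276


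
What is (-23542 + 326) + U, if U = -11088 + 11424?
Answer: -22880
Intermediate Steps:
U = 336
(-23542 + 326) + U = (-23542 + 326) + 336 = -23216 + 336 = -22880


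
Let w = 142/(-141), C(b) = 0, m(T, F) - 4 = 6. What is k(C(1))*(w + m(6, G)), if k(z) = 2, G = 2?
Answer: 2536/141 ≈ 17.986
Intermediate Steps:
m(T, F) = 10 (m(T, F) = 4 + 6 = 10)
w = -142/141 (w = 142*(-1/141) = -142/141 ≈ -1.0071)
k(C(1))*(w + m(6, G)) = 2*(-142/141 + 10) = 2*(1268/141) = 2536/141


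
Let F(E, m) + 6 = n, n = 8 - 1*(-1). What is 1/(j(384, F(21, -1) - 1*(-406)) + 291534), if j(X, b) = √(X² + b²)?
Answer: 291534/84991758419 - √314737/84991758419 ≈ 3.4235e-6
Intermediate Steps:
n = 9 (n = 8 + 1 = 9)
F(E, m) = 3 (F(E, m) = -6 + 9 = 3)
1/(j(384, F(21, -1) - 1*(-406)) + 291534) = 1/(√(384² + (3 - 1*(-406))²) + 291534) = 1/(√(147456 + (3 + 406)²) + 291534) = 1/(√(147456 + 409²) + 291534) = 1/(√(147456 + 167281) + 291534) = 1/(√314737 + 291534) = 1/(291534 + √314737)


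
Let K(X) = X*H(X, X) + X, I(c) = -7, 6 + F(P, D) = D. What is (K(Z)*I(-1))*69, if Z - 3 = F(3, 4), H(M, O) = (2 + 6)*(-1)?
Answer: 3381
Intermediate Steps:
F(P, D) = -6 + D
H(M, O) = -8 (H(M, O) = 8*(-1) = -8)
Z = 1 (Z = 3 + (-6 + 4) = 3 - 2 = 1)
K(X) = -7*X (K(X) = X*(-8) + X = -8*X + X = -7*X)
(K(Z)*I(-1))*69 = (-7*1*(-7))*69 = -7*(-7)*69 = 49*69 = 3381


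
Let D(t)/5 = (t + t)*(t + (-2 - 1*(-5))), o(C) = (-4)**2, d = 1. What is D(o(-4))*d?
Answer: 3040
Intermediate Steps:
o(C) = 16
D(t) = 10*t*(3 + t) (D(t) = 5*((t + t)*(t + (-2 - 1*(-5)))) = 5*((2*t)*(t + (-2 + 5))) = 5*((2*t)*(t + 3)) = 5*((2*t)*(3 + t)) = 5*(2*t*(3 + t)) = 10*t*(3 + t))
D(o(-4))*d = (10*16*(3 + 16))*1 = (10*16*19)*1 = 3040*1 = 3040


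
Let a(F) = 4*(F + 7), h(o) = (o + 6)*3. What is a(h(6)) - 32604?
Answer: -32432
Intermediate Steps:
h(o) = 18 + 3*o (h(o) = (6 + o)*3 = 18 + 3*o)
a(F) = 28 + 4*F (a(F) = 4*(7 + F) = 28 + 4*F)
a(h(6)) - 32604 = (28 + 4*(18 + 3*6)) - 32604 = (28 + 4*(18 + 18)) - 32604 = (28 + 4*36) - 32604 = (28 + 144) - 32604 = 172 - 32604 = -32432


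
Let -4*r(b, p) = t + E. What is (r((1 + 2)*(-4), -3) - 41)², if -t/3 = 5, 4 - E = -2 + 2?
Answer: 23409/16 ≈ 1463.1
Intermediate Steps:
E = 4 (E = 4 - (-2 + 2) = 4 - 1*0 = 4 + 0 = 4)
t = -15 (t = -3*5 = -15)
r(b, p) = 11/4 (r(b, p) = -(-15 + 4)/4 = -¼*(-11) = 11/4)
(r((1 + 2)*(-4), -3) - 41)² = (11/4 - 41)² = (-153/4)² = 23409/16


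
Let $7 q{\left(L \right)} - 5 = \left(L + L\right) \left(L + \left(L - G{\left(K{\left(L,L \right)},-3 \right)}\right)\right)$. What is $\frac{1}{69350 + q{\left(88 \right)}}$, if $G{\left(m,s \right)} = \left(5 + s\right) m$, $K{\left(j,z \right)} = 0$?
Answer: $\frac{7}{516431} \approx 1.3555 \cdot 10^{-5}$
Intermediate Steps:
$G{\left(m,s \right)} = m \left(5 + s\right)$
$q{\left(L \right)} = \frac{5}{7} + \frac{4 L^{2}}{7}$ ($q{\left(L \right)} = \frac{5}{7} + \frac{\left(L + L\right) \left(L + \left(L - 0 \left(5 - 3\right)\right)\right)}{7} = \frac{5}{7} + \frac{2 L \left(L + \left(L - 0 \cdot 2\right)\right)}{7} = \frac{5}{7} + \frac{2 L \left(L + \left(L - 0\right)\right)}{7} = \frac{5}{7} + \frac{2 L \left(L + \left(L + 0\right)\right)}{7} = \frac{5}{7} + \frac{2 L \left(L + L\right)}{7} = \frac{5}{7} + \frac{2 L 2 L}{7} = \frac{5}{7} + \frac{4 L^{2}}{7}$)
$\frac{1}{69350 + q{\left(88 \right)}} = \frac{1}{69350 + \left(\frac{5}{7} + \frac{4 \cdot 88^{2}}{7}\right)} = \frac{1}{69350 + \left(\frac{5}{7} + \frac{4}{7} \cdot 7744\right)} = \frac{1}{69350 + \left(\frac{5}{7} + \frac{30976}{7}\right)} = \frac{1}{69350 + \frac{30981}{7}} = \frac{1}{\frac{516431}{7}} = \frac{7}{516431}$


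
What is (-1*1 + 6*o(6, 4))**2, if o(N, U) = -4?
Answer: 625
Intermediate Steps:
(-1*1 + 6*o(6, 4))**2 = (-1*1 + 6*(-4))**2 = (-1 - 24)**2 = (-25)**2 = 625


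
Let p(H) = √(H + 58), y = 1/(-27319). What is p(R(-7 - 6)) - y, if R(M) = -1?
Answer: 1/27319 + √57 ≈ 7.5499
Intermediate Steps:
y = -1/27319 ≈ -3.6605e-5
p(H) = √(58 + H)
p(R(-7 - 6)) - y = √(58 - 1) - 1*(-1/27319) = √57 + 1/27319 = 1/27319 + √57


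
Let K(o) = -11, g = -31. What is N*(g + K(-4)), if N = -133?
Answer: 5586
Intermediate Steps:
N*(g + K(-4)) = -133*(-31 - 11) = -133*(-42) = 5586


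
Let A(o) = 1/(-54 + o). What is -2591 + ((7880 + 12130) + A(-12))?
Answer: 1149653/66 ≈ 17419.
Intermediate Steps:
-2591 + ((7880 + 12130) + A(-12)) = -2591 + ((7880 + 12130) + 1/(-54 - 12)) = -2591 + (20010 + 1/(-66)) = -2591 + (20010 - 1/66) = -2591 + 1320659/66 = 1149653/66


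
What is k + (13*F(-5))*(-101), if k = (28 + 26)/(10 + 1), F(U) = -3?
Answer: 43383/11 ≈ 3943.9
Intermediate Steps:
k = 54/11 ≈ 4.9091
k + (13*F(-5))*(-101) = 54/11 + (13*(-3))*(-101) = 54/11 - 39*(-101) = 54/11 + 3939 = 43383/11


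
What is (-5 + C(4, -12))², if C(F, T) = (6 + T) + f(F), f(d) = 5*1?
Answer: 36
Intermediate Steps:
f(d) = 5
C(F, T) = 11 + T (C(F, T) = (6 + T) + 5 = 11 + T)
(-5 + C(4, -12))² = (-5 + (11 - 12))² = (-5 - 1)² = (-6)² = 36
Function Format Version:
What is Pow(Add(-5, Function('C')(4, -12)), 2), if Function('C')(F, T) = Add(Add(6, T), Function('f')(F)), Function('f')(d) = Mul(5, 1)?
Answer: 36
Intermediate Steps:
Function('f')(d) = 5
Function('C')(F, T) = Add(11, T) (Function('C')(F, T) = Add(Add(6, T), 5) = Add(11, T))
Pow(Add(-5, Function('C')(4, -12)), 2) = Pow(Add(-5, Add(11, -12)), 2) = Pow(Add(-5, -1), 2) = Pow(-6, 2) = 36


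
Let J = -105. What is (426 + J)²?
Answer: 103041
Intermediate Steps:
(426 + J)² = (426 - 105)² = 321² = 103041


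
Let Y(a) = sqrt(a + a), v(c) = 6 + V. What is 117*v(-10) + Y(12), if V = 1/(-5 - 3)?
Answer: 5499/8 + 2*sqrt(6) ≈ 692.27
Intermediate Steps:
V = -1/8 (V = 1/(-8) = -1/8 ≈ -0.12500)
v(c) = 47/8 (v(c) = 6 - 1/8 = 47/8)
Y(a) = sqrt(2)*sqrt(a) (Y(a) = sqrt(2*a) = sqrt(2)*sqrt(a))
117*v(-10) + Y(12) = 117*(47/8) + sqrt(2)*sqrt(12) = 5499/8 + sqrt(2)*(2*sqrt(3)) = 5499/8 + 2*sqrt(6)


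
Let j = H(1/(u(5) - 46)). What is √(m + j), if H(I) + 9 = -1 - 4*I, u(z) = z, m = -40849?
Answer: 3*I*√7631535/41 ≈ 202.14*I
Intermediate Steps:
H(I) = -10 - 4*I (H(I) = -9 + (-1 - 4*I) = -10 - 4*I)
j = -406/41 (j = -10 - 4/(5 - 46) = -10 - 4/(-41) = -10 - 4*(-1/41) = -10 + 4/41 = -406/41 ≈ -9.9024)
√(m + j) = √(-40849 - 406/41) = √(-1675215/41) = 3*I*√7631535/41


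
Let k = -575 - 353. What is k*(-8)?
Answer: 7424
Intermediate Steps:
k = -928
k*(-8) = -928*(-8) = 7424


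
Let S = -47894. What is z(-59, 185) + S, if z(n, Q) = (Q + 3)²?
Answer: -12550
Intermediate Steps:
z(n, Q) = (3 + Q)²
z(-59, 185) + S = (3 + 185)² - 47894 = 188² - 47894 = 35344 - 47894 = -12550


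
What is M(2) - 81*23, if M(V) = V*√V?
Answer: -1863 + 2*√2 ≈ -1860.2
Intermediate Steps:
M(V) = V^(3/2)
M(2) - 81*23 = 2^(3/2) - 81*23 = 2*√2 - 1863 = -1863 + 2*√2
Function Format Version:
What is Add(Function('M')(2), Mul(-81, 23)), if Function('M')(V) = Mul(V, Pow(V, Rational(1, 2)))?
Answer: Add(-1863, Mul(2, Pow(2, Rational(1, 2)))) ≈ -1860.2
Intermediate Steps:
Function('M')(V) = Pow(V, Rational(3, 2))
Add(Function('M')(2), Mul(-81, 23)) = Add(Pow(2, Rational(3, 2)), Mul(-81, 23)) = Add(Mul(2, Pow(2, Rational(1, 2))), -1863) = Add(-1863, Mul(2, Pow(2, Rational(1, 2))))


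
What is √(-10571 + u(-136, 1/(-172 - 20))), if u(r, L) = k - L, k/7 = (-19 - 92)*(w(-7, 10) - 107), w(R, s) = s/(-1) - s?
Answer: √50750211/24 ≈ 296.83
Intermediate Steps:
w(R, s) = -2*s (w(R, s) = s*(-1) - s = -s - s = -2*s)
k = 98679 (k = 7*((-19 - 92)*(-2*10 - 107)) = 7*(-111*(-20 - 107)) = 7*(-111*(-127)) = 7*14097 = 98679)
u(r, L) = 98679 - L
√(-10571 + u(-136, 1/(-172 - 20))) = √(-10571 + (98679 - 1/(-172 - 20))) = √(-10571 + (98679 - 1/(-192))) = √(-10571 + (98679 - 1*(-1/192))) = √(-10571 + (98679 + 1/192)) = √(-10571 + 18946369/192) = √(16916737/192) = √50750211/24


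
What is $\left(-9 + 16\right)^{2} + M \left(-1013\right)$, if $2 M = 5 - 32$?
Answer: $\frac{27449}{2} \approx 13725.0$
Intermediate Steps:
$M = - \frac{27}{2}$ ($M = \frac{5 - 32}{2} = \frac{1}{2} \left(-27\right) = - \frac{27}{2} \approx -13.5$)
$\left(-9 + 16\right)^{2} + M \left(-1013\right) = \left(-9 + 16\right)^{2} - - \frac{27351}{2} = 7^{2} + \frac{27351}{2} = 49 + \frac{27351}{2} = \frac{27449}{2}$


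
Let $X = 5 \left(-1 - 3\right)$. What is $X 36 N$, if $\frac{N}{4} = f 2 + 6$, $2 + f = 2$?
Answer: $-17280$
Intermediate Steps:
$f = 0$ ($f = -2 + 2 = 0$)
$N = 24$ ($N = 4 \left(0 \cdot 2 + 6\right) = 4 \left(0 + 6\right) = 4 \cdot 6 = 24$)
$X = -20$ ($X = 5 \left(-4\right) = -20$)
$X 36 N = \left(-20\right) 36 \cdot 24 = \left(-720\right) 24 = -17280$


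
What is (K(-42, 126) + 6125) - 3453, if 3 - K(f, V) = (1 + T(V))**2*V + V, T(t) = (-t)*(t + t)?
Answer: -127023873577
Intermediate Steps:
T(t) = -2*t**2 (T(t) = (-t)*(2*t) = -2*t**2)
K(f, V) = 3 - V - V*(1 - 2*V**2)**2 (K(f, V) = 3 - ((1 - 2*V**2)**2*V + V) = 3 - (V*(1 - 2*V**2)**2 + V) = 3 - (V + V*(1 - 2*V**2)**2) = 3 + (-V - V*(1 - 2*V**2)**2) = 3 - V - V*(1 - 2*V**2)**2)
(K(-42, 126) + 6125) - 3453 = ((3 - 1*126 - 1*126*(-1 + 2*126**2)**2) + 6125) - 3453 = ((3 - 126 - 1*126*(-1 + 2*15876)**2) + 6125) - 3453 = ((3 - 126 - 1*126*(-1 + 31752)**2) + 6125) - 3453 = ((3 - 126 - 1*126*31751**2) + 6125) - 3453 = ((3 - 126 - 1*126*1008126001) + 6125) - 3453 = ((3 - 126 - 127023876126) + 6125) - 3453 = (-127023876249 + 6125) - 3453 = -127023870124 - 3453 = -127023873577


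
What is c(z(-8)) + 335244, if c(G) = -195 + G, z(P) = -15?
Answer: 335034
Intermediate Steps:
c(z(-8)) + 335244 = (-195 - 15) + 335244 = -210 + 335244 = 335034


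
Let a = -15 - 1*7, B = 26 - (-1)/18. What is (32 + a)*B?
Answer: 2345/9 ≈ 260.56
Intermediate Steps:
B = 469/18 (B = 26 - (-1)/18 = 26 - 1*(-1/18) = 26 + 1/18 = 469/18 ≈ 26.056)
a = -22 (a = -15 - 7 = -22)
(32 + a)*B = (32 - 22)*(469/18) = 10*(469/18) = 2345/9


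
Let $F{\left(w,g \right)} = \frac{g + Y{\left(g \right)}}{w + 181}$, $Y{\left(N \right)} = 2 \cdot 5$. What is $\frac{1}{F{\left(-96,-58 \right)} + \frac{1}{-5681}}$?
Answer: $- \frac{482885}{272773} \approx -1.7703$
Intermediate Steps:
$Y{\left(N \right)} = 10$
$F{\left(w,g \right)} = \frac{10 + g}{181 + w}$ ($F{\left(w,g \right)} = \frac{g + 10}{w + 181} = \frac{10 + g}{181 + w}$)
$\frac{1}{F{\left(-96,-58 \right)} + \frac{1}{-5681}} = \frac{1}{\frac{10 - 58}{181 - 96} + \frac{1}{-5681}} = \frac{1}{\frac{1}{85} \left(-48\right) - \frac{1}{5681}} = \frac{1}{- \frac{48}{85} - \frac{1}{5681}} = \frac{1}{- \frac{272773}{482885}} = - \frac{482885}{272773}$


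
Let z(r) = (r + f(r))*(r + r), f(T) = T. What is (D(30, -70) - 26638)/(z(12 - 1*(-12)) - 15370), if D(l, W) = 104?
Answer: 13267/6533 ≈ 2.0308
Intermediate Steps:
z(r) = 4*r**2 (z(r) = (r + r)*(r + r) = (2*r)*(2*r) = 4*r**2)
(D(30, -70) - 26638)/(z(12 - 1*(-12)) - 15370) = (104 - 26638)/(4*(12 - 1*(-12))**2 - 15370) = -26534/(4*(12 + 12)**2 - 15370) = -26534/(4*24**2 - 15370) = -26534/(4*576 - 15370) = -26534/(2304 - 15370) = -26534/(-13066) = -26534*(-1/13066) = 13267/6533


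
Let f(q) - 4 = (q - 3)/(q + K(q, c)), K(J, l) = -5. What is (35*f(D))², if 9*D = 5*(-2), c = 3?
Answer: 3236401/121 ≈ 26747.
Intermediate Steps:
D = -10/9 (D = (5*(-2))/9 = (⅑)*(-10) = -10/9 ≈ -1.1111)
f(q) = 4 + (-3 + q)/(-5 + q) (f(q) = 4 + (q - 3)/(q - 5) = 4 + (-3 + q)/(-5 + q))
(35*f(D))² = (35*((-23 + 5*(-10/9))/(-5 - 10/9)))² = (35*((-23 - 50/9)/(-55/9)))² = (35*(-9/55*(-257/9)))² = (35*(257/55))² = (1799/11)² = 3236401/121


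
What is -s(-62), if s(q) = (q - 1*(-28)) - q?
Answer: -28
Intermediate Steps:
s(q) = 28 (s(q) = (q + 28) - q = (28 + q) - q = 28)
-s(-62) = -1*28 = -28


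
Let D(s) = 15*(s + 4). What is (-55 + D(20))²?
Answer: 93025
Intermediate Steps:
D(s) = 60 + 15*s (D(s) = 15*(4 + s) = 60 + 15*s)
(-55 + D(20))² = (-55 + (60 + 15*20))² = (-55 + (60 + 300))² = (-55 + 360)² = 305² = 93025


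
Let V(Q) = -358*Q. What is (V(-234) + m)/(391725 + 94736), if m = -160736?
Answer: -76964/486461 ≈ -0.15821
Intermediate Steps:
(V(-234) + m)/(391725 + 94736) = (-358*(-234) - 160736)/(391725 + 94736) = (83772 - 160736)/486461 = -76964*1/486461 = -76964/486461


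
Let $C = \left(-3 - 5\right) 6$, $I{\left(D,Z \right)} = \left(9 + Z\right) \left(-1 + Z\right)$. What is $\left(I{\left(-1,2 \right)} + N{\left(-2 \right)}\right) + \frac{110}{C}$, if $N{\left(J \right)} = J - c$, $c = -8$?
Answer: $\frac{353}{24} \approx 14.708$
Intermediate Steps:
$I{\left(D,Z \right)} = \left(-1 + Z\right) \left(9 + Z\right)$
$C = -48$ ($C = \left(-8\right) 6 = -48$)
$N{\left(J \right)} = 8 + J$ ($N{\left(J \right)} = J - -8 = J + 8 = 8 + J$)
$\left(I{\left(-1,2 \right)} + N{\left(-2 \right)}\right) + \frac{110}{C} = \left(\left(-9 + 2^{2} + 8 \cdot 2\right) + \left(8 - 2\right)\right) + \frac{110}{-48} = \left(\left(-9 + 4 + 16\right) + 6\right) + 110 \left(- \frac{1}{48}\right) = \left(11 + 6\right) - \frac{55}{24} = 17 - \frac{55}{24} = \frac{353}{24}$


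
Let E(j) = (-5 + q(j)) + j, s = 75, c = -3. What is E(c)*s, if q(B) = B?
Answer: -825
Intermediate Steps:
E(j) = -5 + 2*j (E(j) = (-5 + j) + j = -5 + 2*j)
E(c)*s = (-5 + 2*(-3))*75 = (-5 - 6)*75 = -11*75 = -825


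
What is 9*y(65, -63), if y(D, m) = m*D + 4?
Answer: -36819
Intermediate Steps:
y(D, m) = 4 + D*m (y(D, m) = D*m + 4 = 4 + D*m)
9*y(65, -63) = 9*(4 + 65*(-63)) = 9*(4 - 4095) = 9*(-4091) = -36819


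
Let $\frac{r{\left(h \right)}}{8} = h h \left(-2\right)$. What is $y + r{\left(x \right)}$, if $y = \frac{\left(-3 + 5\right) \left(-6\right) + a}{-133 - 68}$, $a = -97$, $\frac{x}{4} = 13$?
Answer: $- \frac{8695955}{201} \approx -43263.0$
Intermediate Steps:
$x = 52$ ($x = 4 \cdot 13 = 52$)
$r{\left(h \right)} = - 16 h^{2}$ ($r{\left(h \right)} = 8 h h \left(-2\right) = 8 h^{2} \left(-2\right) = 8 \left(- 2 h^{2}\right) = - 16 h^{2}$)
$y = \frac{109}{201}$ ($y = \frac{\left(-3 + 5\right) \left(-6\right) - 97}{-133 - 68} = \frac{2 \left(-6\right) - 97}{-201} = \left(-12 - 97\right) \left(- \frac{1}{201}\right) = \left(-109\right) \left(- \frac{1}{201}\right) = \frac{109}{201} \approx 0.54229$)
$y + r{\left(x \right)} = \frac{109}{201} - 16 \cdot 52^{2} = \frac{109}{201} - 43264 = - \frac{8695955}{201}$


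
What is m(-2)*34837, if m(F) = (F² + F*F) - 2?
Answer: 209022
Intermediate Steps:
m(F) = -2 + 2*F² (m(F) = (F² + F²) - 2 = 2*F² - 2 = -2 + 2*F²)
m(-2)*34837 = (-2 + 2*(-2)²)*34837 = (-2 + 2*4)*34837 = (-2 + 8)*34837 = 6*34837 = 209022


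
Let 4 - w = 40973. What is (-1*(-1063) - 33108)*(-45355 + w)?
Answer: 2766252580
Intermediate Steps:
w = -40969 (w = 4 - 1*40973 = 4 - 40973 = -40969)
(-1*(-1063) - 33108)*(-45355 + w) = (-1*(-1063) - 33108)*(-45355 - 40969) = (1063 - 33108)*(-86324) = -32045*(-86324) = 2766252580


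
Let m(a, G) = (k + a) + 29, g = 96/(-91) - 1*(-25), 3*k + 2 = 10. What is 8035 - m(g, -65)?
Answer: 2178373/273 ≈ 7979.4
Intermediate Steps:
k = 8/3 (k = -⅔ + (⅓)*10 = -⅔ + 10/3 = 8/3 ≈ 2.6667)
g = 2179/91 (g = 96*(-1/91) + 25 = -96/91 + 25 = 2179/91 ≈ 23.945)
m(a, G) = 95/3 + a (m(a, G) = (8/3 + a) + 29 = 95/3 + a)
8035 - m(g, -65) = 8035 - (95/3 + 2179/91) = 8035 - 1*15182/273 = 8035 - 15182/273 = 2178373/273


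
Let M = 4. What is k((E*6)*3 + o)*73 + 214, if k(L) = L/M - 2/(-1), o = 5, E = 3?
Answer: 5747/4 ≈ 1436.8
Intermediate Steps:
k(L) = 2 + L/4 (k(L) = L/4 - 2/(-1) = L*(¼) - 2*(-1) = L/4 + 2 = 2 + L/4)
k((E*6)*3 + o)*73 + 214 = (2 + ((3*6)*3 + 5)/4)*73 + 214 = (2 + (18*3 + 5)/4)*73 + 214 = (2 + (54 + 5)/4)*73 + 214 = (2 + (¼)*59)*73 + 214 = (2 + 59/4)*73 + 214 = (67/4)*73 + 214 = 4891/4 + 214 = 5747/4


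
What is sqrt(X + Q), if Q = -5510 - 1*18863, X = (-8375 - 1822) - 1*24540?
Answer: I*sqrt(59110) ≈ 243.13*I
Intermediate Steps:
X = -34737 (X = -10197 - 24540 = -34737)
Q = -24373 (Q = -5510 - 18863 = -24373)
sqrt(X + Q) = sqrt(-34737 - 24373) = sqrt(-59110) = I*sqrt(59110)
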